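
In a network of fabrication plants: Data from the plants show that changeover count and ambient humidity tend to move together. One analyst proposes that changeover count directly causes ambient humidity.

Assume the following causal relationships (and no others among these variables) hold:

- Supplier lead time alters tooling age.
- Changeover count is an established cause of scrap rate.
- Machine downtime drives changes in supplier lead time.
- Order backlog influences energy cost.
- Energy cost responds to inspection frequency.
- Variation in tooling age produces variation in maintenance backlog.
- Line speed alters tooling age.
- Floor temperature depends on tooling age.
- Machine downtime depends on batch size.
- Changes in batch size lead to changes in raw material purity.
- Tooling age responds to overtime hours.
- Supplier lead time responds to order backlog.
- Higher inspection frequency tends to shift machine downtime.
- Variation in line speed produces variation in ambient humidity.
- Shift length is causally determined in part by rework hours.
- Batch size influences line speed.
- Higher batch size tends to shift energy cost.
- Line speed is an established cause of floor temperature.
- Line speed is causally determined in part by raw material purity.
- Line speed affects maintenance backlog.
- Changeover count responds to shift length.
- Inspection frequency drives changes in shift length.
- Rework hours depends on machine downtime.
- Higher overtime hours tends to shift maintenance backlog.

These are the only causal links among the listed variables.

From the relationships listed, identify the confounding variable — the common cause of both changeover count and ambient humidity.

batch size

Batch size has a causal path to changeover count (batch size → machine downtime → rework hours → shift length → changeover count) and a separate causal path to ambient humidity (batch size → line speed → ambient humidity), so it is a common cause of both.
No stated relationship gives changeover count a causal route to ambient humidity, so the correlation is explained by the shared upstream cause rather than a direct effect.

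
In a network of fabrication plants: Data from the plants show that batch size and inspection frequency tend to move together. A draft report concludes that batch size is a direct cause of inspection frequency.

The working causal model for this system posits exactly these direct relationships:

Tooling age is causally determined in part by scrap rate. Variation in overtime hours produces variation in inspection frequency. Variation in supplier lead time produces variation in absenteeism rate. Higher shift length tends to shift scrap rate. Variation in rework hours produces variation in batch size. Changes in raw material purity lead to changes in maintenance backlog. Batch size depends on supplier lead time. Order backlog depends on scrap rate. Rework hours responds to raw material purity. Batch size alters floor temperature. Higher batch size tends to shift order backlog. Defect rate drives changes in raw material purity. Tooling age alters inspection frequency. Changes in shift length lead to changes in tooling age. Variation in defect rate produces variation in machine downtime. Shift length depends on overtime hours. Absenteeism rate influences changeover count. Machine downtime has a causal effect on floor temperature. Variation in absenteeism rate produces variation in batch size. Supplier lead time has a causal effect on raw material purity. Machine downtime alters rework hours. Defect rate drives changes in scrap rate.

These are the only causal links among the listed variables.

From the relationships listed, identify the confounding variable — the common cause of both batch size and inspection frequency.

Defect rate has a causal path to batch size (defect rate → machine downtime → rework hours → batch size) and a separate causal path to inspection frequency (defect rate → scrap rate → tooling age → inspection frequency), so it is a common cause of both.
No stated relationship gives batch size a causal route to inspection frequency, so the correlation is explained by the shared upstream cause rather than a direct effect.

defect rate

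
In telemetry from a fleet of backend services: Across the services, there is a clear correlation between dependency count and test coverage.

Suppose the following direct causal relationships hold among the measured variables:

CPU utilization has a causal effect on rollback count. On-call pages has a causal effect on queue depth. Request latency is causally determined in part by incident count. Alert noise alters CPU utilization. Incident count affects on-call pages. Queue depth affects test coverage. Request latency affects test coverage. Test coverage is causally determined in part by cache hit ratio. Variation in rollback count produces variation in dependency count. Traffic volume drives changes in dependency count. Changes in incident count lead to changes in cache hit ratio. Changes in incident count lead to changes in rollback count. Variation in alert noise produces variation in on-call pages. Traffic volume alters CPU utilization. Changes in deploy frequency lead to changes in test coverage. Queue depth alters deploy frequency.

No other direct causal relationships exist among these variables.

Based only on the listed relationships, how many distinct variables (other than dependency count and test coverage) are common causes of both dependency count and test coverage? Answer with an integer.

The common causes are: alert noise (to dependency count via alert noise → CPU utilization → rollback count → dependency count; to test coverage via alert noise → on-call pages → queue depth → test coverage); incident count (to dependency count via incident count → rollback count → dependency count; to test coverage via incident count → request latency → test coverage).
Every other variable lacks a causal path to at least one of dependency count and test coverage.

2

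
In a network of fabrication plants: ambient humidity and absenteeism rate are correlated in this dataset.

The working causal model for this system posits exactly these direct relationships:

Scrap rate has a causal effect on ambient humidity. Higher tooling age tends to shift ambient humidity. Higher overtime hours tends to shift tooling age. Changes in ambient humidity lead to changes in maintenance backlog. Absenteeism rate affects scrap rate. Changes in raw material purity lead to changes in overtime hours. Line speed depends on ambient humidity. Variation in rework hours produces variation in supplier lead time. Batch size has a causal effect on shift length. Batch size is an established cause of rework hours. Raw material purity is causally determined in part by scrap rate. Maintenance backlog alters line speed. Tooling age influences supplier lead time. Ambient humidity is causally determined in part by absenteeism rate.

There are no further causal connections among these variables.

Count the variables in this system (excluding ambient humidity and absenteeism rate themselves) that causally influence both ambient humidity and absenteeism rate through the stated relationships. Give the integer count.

No listed variable has a causal path to both ambient humidity and absenteeism rate, so there are no common causes.

0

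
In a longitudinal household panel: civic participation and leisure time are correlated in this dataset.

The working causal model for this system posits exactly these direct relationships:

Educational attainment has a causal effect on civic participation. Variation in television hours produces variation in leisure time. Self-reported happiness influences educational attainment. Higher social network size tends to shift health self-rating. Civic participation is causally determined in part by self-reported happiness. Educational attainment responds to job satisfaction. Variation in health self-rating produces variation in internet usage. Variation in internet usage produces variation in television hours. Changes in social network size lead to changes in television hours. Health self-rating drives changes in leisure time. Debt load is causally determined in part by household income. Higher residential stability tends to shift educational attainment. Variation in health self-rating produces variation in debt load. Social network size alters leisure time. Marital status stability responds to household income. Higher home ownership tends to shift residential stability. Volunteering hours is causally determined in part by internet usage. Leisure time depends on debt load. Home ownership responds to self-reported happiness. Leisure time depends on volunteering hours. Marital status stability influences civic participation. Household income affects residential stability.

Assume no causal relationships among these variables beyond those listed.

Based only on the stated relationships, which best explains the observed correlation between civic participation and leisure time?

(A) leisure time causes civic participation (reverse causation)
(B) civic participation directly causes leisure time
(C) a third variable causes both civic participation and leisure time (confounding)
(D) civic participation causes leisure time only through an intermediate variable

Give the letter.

Household income causes civic participation (household income → marital status stability → civic participation) and leisure time (household income → debt load → leisure time) — a common cause creating the correlation.
There is no stated path from civic participation to leisure time or from leisure time to civic participation, so neither direct nor reverse causation applies.

C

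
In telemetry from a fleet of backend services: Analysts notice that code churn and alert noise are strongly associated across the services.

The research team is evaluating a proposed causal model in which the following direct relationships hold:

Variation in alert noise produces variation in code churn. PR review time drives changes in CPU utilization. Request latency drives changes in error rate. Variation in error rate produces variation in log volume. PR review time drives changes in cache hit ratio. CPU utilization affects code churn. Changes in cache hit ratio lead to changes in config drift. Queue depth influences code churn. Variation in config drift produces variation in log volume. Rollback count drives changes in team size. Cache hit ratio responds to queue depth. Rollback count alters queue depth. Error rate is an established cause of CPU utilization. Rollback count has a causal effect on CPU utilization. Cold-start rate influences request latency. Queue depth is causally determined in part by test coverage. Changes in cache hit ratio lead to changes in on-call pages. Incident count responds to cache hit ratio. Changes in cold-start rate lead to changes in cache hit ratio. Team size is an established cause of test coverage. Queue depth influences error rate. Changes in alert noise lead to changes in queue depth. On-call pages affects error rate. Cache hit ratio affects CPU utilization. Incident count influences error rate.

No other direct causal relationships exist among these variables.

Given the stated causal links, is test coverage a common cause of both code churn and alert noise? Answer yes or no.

no

Test coverage has no stated causal path to alert noise. A confounder must cause both variables, so test coverage does not qualify.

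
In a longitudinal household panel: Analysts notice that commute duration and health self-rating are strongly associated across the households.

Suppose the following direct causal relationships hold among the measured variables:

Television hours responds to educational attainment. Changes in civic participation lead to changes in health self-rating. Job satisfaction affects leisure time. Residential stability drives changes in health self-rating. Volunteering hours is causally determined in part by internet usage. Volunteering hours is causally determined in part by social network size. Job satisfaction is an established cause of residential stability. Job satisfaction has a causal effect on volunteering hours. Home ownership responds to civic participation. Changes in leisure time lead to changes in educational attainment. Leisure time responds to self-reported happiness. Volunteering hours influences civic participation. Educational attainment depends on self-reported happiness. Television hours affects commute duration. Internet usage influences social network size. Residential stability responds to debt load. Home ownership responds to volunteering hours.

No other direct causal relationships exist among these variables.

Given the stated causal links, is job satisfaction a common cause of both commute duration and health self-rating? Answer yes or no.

Job satisfaction has a causal path to commute duration (job satisfaction → leisure time → educational attainment → television hours → commute duration) and to health self-rating (job satisfaction → residential stability → health self-rating), so it is a common cause of both — a confounder.

yes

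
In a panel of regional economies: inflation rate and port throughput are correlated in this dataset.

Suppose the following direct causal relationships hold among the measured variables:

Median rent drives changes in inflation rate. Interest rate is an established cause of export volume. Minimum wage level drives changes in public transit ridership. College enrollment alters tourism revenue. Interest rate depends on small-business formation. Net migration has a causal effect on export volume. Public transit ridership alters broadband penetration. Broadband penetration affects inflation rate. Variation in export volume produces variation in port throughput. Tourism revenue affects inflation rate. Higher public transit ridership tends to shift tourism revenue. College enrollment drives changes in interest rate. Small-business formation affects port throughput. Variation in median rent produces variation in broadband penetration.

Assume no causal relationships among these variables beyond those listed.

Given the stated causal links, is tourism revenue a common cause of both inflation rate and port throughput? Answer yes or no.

Tourism revenue has no stated causal path to port throughput. A confounder must cause both variables, so tourism revenue does not qualify.

no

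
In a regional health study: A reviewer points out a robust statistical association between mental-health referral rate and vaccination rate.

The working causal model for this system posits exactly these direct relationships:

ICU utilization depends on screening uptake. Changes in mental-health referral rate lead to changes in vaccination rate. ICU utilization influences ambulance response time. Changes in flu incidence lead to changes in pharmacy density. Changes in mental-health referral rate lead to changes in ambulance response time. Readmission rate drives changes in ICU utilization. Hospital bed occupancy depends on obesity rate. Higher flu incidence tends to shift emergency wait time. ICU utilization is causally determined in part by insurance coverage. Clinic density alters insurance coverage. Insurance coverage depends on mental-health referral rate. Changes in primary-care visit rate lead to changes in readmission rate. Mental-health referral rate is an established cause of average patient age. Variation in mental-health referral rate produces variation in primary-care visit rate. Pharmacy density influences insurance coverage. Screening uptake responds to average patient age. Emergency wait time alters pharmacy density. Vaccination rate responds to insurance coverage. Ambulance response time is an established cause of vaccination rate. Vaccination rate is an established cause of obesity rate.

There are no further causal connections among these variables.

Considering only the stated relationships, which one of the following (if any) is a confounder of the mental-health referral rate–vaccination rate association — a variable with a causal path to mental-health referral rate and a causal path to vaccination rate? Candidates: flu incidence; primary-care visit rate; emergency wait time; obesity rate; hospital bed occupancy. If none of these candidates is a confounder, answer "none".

none

None of the listed candidates has causal paths to both mental-health referral rate and vaccination rate in the stated relationships, so none is a common cause.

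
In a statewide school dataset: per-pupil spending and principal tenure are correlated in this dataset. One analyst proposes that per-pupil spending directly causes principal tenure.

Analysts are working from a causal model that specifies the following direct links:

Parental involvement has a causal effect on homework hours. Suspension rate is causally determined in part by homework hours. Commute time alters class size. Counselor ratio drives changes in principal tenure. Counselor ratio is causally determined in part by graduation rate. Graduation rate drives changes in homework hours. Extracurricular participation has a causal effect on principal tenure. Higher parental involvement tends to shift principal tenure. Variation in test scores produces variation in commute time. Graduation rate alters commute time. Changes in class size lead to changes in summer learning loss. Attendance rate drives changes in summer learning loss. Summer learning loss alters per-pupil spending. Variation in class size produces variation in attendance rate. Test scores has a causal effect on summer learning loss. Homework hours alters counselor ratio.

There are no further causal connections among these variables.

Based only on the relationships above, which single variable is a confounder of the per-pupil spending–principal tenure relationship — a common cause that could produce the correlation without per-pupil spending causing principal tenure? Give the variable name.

Graduation rate has a causal path to per-pupil spending (graduation rate → commute time → class size → summer learning loss → per-pupil spending) and a separate causal path to principal tenure (graduation rate → counselor ratio → principal tenure), so it is a common cause of both.
No stated relationship gives per-pupil spending a causal route to principal tenure, so the correlation is explained by the shared upstream cause rather than a direct effect.

graduation rate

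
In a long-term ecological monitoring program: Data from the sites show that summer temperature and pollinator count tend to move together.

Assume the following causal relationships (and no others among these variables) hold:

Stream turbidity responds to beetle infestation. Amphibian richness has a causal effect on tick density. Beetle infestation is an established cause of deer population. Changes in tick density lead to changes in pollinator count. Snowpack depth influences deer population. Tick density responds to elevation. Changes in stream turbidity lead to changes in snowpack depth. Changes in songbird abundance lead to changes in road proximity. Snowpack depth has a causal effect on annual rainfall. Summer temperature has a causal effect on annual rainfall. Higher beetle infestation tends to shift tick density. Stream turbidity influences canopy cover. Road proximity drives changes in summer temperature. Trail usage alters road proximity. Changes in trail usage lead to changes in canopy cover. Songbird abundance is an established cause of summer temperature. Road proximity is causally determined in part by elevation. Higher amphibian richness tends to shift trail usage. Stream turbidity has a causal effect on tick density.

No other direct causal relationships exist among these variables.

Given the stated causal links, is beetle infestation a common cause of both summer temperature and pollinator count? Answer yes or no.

no

Beetle infestation has no stated causal path to summer temperature. A confounder must cause both variables, so beetle infestation does not qualify.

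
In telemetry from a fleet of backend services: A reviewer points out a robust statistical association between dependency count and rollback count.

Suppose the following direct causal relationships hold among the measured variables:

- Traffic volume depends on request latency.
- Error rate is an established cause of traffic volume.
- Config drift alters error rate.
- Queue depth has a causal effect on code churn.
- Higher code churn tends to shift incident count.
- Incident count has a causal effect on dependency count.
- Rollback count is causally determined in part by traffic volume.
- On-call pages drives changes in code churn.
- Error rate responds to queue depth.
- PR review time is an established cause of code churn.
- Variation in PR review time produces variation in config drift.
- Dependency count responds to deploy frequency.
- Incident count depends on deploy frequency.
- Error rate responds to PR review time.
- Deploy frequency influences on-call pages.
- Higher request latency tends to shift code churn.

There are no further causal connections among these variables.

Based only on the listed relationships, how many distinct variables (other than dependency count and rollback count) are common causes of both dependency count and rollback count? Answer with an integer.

The common causes are: PR review time (to dependency count via PR review time → code churn → incident count → dependency count; to rollback count via PR review time → error rate → traffic volume → rollback count); queue depth (to dependency count via queue depth → code churn → incident count → dependency count; to rollback count via queue depth → error rate → traffic volume → rollback count); request latency (to dependency count via request latency → code churn → incident count → dependency count; to rollback count via request latency → traffic volume → rollback count).
Every other variable lacks a causal path to at least one of dependency count and rollback count.

3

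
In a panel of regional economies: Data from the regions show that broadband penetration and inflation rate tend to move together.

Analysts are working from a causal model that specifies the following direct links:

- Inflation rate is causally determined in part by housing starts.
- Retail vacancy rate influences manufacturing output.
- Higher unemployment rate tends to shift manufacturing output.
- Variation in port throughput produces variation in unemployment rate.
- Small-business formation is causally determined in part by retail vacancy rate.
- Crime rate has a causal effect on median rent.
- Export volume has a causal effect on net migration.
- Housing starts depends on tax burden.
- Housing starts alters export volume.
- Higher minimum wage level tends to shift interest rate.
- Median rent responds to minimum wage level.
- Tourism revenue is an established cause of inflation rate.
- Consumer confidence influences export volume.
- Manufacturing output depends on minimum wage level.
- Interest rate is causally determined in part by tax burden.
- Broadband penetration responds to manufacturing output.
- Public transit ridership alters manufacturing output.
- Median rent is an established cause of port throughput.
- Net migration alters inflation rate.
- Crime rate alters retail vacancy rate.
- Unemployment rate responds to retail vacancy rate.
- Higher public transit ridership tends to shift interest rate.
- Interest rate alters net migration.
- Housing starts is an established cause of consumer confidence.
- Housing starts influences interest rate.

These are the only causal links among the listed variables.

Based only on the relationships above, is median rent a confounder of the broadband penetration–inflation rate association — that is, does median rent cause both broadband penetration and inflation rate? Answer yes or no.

Median rent has no stated causal path to inflation rate. A confounder must cause both variables, so median rent does not qualify.

no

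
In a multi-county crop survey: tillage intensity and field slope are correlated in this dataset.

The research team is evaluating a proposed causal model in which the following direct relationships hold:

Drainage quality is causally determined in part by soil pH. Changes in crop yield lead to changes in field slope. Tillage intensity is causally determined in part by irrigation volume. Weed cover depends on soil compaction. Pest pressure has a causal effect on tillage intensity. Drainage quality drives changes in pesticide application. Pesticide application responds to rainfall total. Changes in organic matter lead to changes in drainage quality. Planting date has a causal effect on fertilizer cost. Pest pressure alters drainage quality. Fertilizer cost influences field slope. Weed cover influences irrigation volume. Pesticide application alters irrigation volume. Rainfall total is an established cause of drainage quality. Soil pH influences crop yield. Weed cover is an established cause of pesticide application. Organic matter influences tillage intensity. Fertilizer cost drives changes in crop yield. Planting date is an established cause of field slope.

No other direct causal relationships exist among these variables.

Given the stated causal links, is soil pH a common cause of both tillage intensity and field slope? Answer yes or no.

yes

Soil pH has a causal path to tillage intensity (soil pH → drainage quality → pesticide application → irrigation volume → tillage intensity) and to field slope (soil pH → crop yield → field slope), so it is a common cause of both — a confounder.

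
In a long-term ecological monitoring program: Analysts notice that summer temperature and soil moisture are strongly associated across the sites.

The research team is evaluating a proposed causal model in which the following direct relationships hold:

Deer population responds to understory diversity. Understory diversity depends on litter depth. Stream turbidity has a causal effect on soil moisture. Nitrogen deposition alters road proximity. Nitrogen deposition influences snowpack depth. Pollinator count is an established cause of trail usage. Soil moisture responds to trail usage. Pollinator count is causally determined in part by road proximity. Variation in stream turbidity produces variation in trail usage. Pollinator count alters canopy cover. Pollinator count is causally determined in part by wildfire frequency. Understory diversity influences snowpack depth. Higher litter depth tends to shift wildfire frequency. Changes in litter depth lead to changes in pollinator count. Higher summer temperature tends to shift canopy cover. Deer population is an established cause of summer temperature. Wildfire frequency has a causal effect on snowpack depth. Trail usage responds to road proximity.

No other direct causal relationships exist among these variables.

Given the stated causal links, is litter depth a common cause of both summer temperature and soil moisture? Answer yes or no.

yes

Litter depth has a causal path to summer temperature (litter depth → understory diversity → deer population → summer temperature) and to soil moisture (litter depth → pollinator count → trail usage → soil moisture), so it is a common cause of both — a confounder.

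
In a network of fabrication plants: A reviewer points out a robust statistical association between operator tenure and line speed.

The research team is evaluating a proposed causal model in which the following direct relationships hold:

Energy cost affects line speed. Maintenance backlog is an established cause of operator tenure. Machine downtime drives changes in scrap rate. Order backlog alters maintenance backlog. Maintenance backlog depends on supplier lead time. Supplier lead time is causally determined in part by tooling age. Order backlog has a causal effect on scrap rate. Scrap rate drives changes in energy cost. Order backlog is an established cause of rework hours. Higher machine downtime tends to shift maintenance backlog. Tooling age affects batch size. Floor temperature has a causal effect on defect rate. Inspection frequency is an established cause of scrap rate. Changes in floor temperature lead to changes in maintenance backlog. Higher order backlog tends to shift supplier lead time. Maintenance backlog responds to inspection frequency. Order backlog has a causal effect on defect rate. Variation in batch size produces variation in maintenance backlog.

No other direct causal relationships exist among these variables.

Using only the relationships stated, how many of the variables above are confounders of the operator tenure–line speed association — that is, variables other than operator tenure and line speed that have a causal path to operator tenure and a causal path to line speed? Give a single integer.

3

The common causes are: inspection frequency (to operator tenure via inspection frequency → maintenance backlog → operator tenure; to line speed via inspection frequency → scrap rate → energy cost → line speed); machine downtime (to operator tenure via machine downtime → maintenance backlog → operator tenure; to line speed via machine downtime → scrap rate → energy cost → line speed); order backlog (to operator tenure via order backlog → maintenance backlog → operator tenure; to line speed via order backlog → scrap rate → energy cost → line speed).
Every other variable lacks a causal path to at least one of operator tenure and line speed.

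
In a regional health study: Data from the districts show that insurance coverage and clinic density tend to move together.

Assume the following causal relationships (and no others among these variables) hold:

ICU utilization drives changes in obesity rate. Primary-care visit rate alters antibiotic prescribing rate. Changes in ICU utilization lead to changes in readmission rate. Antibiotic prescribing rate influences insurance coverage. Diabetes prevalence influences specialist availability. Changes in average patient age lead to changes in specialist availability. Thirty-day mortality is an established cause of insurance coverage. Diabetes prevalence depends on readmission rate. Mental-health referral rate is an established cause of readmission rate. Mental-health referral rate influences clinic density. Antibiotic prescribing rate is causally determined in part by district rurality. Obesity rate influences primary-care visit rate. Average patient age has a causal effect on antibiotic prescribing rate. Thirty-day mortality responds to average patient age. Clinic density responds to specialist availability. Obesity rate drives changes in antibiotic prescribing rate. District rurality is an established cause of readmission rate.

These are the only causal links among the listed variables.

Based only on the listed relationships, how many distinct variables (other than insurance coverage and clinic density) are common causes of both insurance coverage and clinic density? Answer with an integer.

The common causes are: ICU utilization (to insurance coverage via ICU utilization → obesity rate → antibiotic prescribing rate → insurance coverage; to clinic density via ICU utilization → readmission rate → diabetes prevalence → specialist availability → clinic density); average patient age (to insurance coverage via average patient age → antibiotic prescribing rate → insurance coverage; to clinic density via average patient age → specialist availability → clinic density); district rurality (to insurance coverage via district rurality → antibiotic prescribing rate → insurance coverage; to clinic density via district rurality → readmission rate → diabetes prevalence → specialist availability → clinic density).
Every other variable lacks a causal path to at least one of insurance coverage and clinic density.

3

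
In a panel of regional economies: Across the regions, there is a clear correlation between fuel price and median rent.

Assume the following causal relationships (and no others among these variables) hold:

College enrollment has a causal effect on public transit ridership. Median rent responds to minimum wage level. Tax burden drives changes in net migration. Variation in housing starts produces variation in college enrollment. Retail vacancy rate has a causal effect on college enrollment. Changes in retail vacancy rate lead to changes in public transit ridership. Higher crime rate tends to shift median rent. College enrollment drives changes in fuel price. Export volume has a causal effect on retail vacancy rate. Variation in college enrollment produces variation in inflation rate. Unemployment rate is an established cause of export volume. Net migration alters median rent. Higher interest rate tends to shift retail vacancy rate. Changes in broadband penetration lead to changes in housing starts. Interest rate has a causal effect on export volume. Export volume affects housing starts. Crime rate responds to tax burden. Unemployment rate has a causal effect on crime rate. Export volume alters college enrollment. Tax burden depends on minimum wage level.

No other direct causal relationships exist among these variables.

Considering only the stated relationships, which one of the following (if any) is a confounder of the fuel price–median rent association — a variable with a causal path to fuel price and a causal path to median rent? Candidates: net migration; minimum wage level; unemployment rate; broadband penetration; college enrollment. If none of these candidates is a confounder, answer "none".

unemployment rate

Unemployment rate causes fuel price (unemployment rate → export volume → college enrollment → fuel price) and also causes median rent (unemployment rate → crime rate → median rent); it is a common cause of both.
Each of the other candidates lacks a causal path to at least one of fuel price and median rent, so they do not confound the relationship.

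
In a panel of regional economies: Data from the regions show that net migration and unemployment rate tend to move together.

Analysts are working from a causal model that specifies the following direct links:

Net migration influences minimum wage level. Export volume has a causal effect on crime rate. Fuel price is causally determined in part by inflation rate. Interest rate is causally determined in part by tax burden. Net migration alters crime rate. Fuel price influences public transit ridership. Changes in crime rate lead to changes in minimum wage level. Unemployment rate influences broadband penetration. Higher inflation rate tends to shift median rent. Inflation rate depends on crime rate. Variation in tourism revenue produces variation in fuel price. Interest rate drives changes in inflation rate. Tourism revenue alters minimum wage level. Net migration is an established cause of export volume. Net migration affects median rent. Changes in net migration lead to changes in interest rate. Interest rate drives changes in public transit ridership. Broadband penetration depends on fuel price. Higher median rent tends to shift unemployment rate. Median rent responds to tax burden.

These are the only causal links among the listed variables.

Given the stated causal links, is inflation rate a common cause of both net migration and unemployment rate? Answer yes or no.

Inflation rate has no stated causal path to net migration. A confounder must cause both variables, so inflation rate does not qualify.

no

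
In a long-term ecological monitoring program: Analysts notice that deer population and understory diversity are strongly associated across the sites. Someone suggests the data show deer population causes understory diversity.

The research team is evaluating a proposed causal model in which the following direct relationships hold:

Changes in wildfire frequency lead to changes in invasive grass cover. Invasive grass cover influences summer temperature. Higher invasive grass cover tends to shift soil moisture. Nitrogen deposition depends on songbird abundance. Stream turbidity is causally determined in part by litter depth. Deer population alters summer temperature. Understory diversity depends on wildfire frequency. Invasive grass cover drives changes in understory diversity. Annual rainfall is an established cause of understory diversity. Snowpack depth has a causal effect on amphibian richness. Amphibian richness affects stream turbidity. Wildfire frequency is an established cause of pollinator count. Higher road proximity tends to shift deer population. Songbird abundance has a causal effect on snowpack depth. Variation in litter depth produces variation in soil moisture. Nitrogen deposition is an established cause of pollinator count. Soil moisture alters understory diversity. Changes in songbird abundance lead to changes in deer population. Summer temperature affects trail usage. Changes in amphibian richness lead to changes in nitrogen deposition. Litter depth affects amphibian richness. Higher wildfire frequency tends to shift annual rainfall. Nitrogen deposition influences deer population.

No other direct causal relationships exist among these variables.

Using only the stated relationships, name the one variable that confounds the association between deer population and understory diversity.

Litter depth has a causal path to deer population (litter depth → amphibian richness → nitrogen deposition → deer population) and a separate causal path to understory diversity (litter depth → soil moisture → understory diversity), so it is a common cause of both.
No stated relationship gives deer population a causal route to understory diversity, so the correlation is explained by the shared upstream cause rather than a direct effect.

litter depth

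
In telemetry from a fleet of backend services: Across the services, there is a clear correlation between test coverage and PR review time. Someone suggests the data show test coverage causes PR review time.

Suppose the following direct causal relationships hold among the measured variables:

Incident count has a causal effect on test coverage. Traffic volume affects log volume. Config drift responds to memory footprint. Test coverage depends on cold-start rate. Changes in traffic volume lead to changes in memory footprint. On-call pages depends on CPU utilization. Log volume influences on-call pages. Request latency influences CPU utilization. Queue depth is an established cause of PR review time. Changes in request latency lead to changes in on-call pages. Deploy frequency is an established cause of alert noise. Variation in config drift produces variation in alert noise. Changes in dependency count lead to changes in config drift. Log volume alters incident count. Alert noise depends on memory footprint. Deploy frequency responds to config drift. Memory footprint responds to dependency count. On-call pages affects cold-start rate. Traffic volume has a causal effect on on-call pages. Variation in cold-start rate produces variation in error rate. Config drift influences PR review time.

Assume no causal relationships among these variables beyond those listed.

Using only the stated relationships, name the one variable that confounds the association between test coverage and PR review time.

Traffic volume has a causal path to test coverage (traffic volume → on-call pages → cold-start rate → test coverage) and a separate causal path to PR review time (traffic volume → memory footprint → config drift → PR review time), so it is a common cause of both.
No stated relationship gives test coverage a causal route to PR review time, so the correlation is explained by the shared upstream cause rather than a direct effect.

traffic volume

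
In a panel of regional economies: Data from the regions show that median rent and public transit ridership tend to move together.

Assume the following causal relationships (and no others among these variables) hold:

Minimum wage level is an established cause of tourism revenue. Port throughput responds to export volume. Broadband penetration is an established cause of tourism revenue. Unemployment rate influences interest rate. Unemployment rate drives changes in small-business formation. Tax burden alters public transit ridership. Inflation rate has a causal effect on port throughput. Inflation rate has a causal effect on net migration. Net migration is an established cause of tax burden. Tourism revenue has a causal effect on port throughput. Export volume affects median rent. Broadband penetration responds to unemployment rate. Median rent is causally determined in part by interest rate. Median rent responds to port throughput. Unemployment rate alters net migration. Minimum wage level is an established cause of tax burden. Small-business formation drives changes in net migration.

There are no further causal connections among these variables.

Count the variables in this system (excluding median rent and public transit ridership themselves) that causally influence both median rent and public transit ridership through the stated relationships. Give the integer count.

The common causes are: inflation rate (to median rent via inflation rate → port throughput → median rent; to public transit ridership via inflation rate → net migration → tax burden → public transit ridership); minimum wage level (to median rent via minimum wage level → tourism revenue → port throughput → median rent; to public transit ridership via minimum wage level → tax burden → public transit ridership); unemployment rate (to median rent via unemployment rate → interest rate → median rent; to public transit ridership via unemployment rate → net migration → tax burden → public transit ridership).
Every other variable lacks a causal path to at least one of median rent and public transit ridership.

3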